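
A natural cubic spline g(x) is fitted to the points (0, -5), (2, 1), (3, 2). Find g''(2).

-2

Write σ_i for g''(x_i). With h_i = 2, 1 and divided differences Δ_i = 3, 1, the continuity of g' gives the tridiagonal system
  2·σ_0 + 6·σ_1 + 1·σ_2 = 6(Δ_1 - Δ_0) = -12
Natural end conditions: σ_0 = σ_2 = 0.
Hence σ_0 = 0, σ_1 = -2, σ_2 = 0.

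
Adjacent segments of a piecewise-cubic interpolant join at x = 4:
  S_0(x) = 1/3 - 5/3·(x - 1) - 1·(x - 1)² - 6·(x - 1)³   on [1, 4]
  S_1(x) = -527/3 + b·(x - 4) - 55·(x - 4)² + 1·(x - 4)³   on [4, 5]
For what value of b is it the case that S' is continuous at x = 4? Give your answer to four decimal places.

S_0'(x) = -5/3 - 2·(x - 1) - 18·(x - 1)², so S_0'(4) = -509/3. On the right, S_1'(4) = b, so b = -509/3.

-169.6667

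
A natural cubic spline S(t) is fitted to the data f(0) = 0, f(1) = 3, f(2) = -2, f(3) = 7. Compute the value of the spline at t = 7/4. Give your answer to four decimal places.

Write M_i for S''(x_i). With h_i = 1, 1, 1 and divided differences Δ_i = 3, -5, 9, the continuity of S' gives the tridiagonal system
  1·M_0 + 4·M_1 + 1·M_2 = 6(Δ_1 - Δ_0) = -48
  1·M_1 + 4·M_2 + 1·M_3 = 6(Δ_2 - Δ_1) = 84
Natural end conditions: M_0 = M_3 = 0.
Hence M_0 = 0, M_1 = -92/5, M_2 = 128/5, M_3 = 0.
On [1, 2], S(t) = 3 - 47/15·(t - 1) - 46/5·(t - 1)² + 22/3·(t - 1)³.
With (t - 1) = 3/4: S(7/4) = -229/160.

-1.4313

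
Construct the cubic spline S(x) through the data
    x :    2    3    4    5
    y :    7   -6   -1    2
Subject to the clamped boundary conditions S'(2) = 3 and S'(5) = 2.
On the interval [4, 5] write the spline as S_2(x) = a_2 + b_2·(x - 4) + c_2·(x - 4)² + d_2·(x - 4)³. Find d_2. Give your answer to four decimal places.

3.6667

Put M_i = S'' at the i-th knot. Here h = (1, 1, 1) and Δ = (-13, 5, 3), so the interior equations h_(i-1)·M_(i-1) + 2(h_(i-1)+h_i)·M_i + h_i·M_(i+1) = 6(Δ_i − Δ_(i-1)) read
  1·M_0 + 4·M_1 + 1·M_2 = 6(Δ_1 - Δ_0) = 108
  1·M_1 + 4·M_2 + 1·M_3 = 6(Δ_2 - Δ_1) = -12
Clamped end conditions give two more equations: 2h_0·M_0 + h_0·M_1 = 6(Δ_0 - S'(2)) = -96 and h_2·M_2 + 2h_2·M_3 = 6(S'(5) - Δ_2) = -6.
Solving the tridiagonal system: M_0 = -218/3, M_1 = 148/3, M_2 = -50/3, M_3 = 16/3.
On [4, 5], with S_2(x) = a_2 + b_2·(x - 4) + c_2·(x - 4)² + d_2·(x - 4)³: c_2 = M_2/2 = -25/3, d_2 = (M_3 - M_2)/(6h_2) = 11/3, b_2 = Δ_2 - h_2(2M_2 + M_3)/6 = 23/3.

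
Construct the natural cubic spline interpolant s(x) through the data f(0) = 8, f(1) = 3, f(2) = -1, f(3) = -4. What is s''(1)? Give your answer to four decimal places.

Write M_i for s''(x_i). With h_i = 1, 1, 1 and divided differences Δ_i = -5, -4, -3, the continuity of s' gives the tridiagonal system
  1·M_0 + 4·M_1 + 1·M_2 = 6(Δ_1 - Δ_0) = 6
  1·M_1 + 4·M_2 + 1·M_3 = 6(Δ_2 - Δ_1) = 6
Natural end conditions: M_0 = M_3 = 0.
Hence M_0 = 0, M_1 = 6/5, M_2 = 6/5, M_3 = 0.

1.2000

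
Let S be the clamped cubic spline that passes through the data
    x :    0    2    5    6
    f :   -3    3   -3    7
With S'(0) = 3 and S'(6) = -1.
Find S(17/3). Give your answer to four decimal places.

Put σ_i = S'' at the i-th knot. Here h = (2, 3, 1) and Δ = (3, -2, 10), so the interior equations h_(i-1)·σ_(i-1) + 2(h_(i-1)+h_i)·σ_i + h_i·σ_(i+1) = 6(Δ_i − Δ_(i-1)) read
  2·σ_0 + 10·σ_1 + 3·σ_2 = 6(Δ_1 - Δ_0) = -30
  3·σ_1 + 8·σ_2 + 1·σ_3 = 6(Δ_2 - Δ_1) = 72
Clamped end conditions give two more equations: 2h_0·σ_0 + h_0·σ_1 = 6(Δ_0 - S'(0)) = 0 and h_2·σ_2 + 2h_2·σ_3 = 6(S'(6) - Δ_2) = -66.
Solving the tridiagonal system: σ_0 = 60/13, σ_1 = -120/13, σ_2 = 230/13, σ_3 = -544/13.
On [5, 6], S(x) = -3 + 144/13·(x - 5) + 115/13·(x - 5)² - 129/13·(x - 5)³.
With (x - 5) = 2/3: S(17/3) = 629/117.

5.3761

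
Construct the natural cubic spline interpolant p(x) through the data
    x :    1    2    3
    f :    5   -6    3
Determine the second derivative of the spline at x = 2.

With M_i denoting the second derivative at x_i, h_i = 1, 1, and Δ_i = (y_(i+1) − y_i)/h_i = -11, 9:
  1·M_0 + 4·M_1 + 1·M_2 = 6(Δ_1 - Δ_0) = 120
Natural end conditions: M_0 = M_2 = 0.
Forward elimination and back-substitution give M_0 = 0, M_1 = 30, M_2 = 0.

30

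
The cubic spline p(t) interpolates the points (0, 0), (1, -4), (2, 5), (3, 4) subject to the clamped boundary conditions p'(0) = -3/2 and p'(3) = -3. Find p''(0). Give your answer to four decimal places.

-23.2000

Put σ_i = p'' at the i-th knot. Here h = (1, 1, 1) and Δ = (-4, 9, -1), so the interior equations h_(i-1)·σ_(i-1) + 2(h_(i-1)+h_i)·σ_i + h_i·σ_(i+1) = 6(Δ_i − Δ_(i-1)) read
  1·σ_0 + 4·σ_1 + 1·σ_2 = 6(Δ_1 - Δ_0) = 78
  1·σ_1 + 4·σ_2 + 1·σ_3 = 6(Δ_2 - Δ_1) = -60
Clamped end conditions give two more equations: 2h_0·σ_0 + h_0·σ_1 = 6(Δ_0 - p'(0)) = -15 and h_2·σ_2 + 2h_2·σ_3 = 6(p'(3) - Δ_2) = -12.
Forward elimination and back-substitution give σ_0 = -116/5, σ_1 = 157/5, σ_2 = -122/5, σ_3 = 31/5.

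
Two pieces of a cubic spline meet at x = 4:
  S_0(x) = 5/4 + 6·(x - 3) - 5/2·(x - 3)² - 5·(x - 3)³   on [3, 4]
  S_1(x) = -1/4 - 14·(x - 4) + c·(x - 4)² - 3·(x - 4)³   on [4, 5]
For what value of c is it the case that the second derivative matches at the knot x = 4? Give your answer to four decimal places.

-17.5000

S_0''(x) = -5 - 30·(x - 3), so S_0''(4) = -35. On the right, S_1''(4) = 2c, so c = -35/2.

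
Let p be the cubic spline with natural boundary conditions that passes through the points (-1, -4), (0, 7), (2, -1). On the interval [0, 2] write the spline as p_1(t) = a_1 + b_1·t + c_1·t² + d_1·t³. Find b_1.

Put M_i = p'' at the i-th knot. Here h = (1, 2) and Δ = (11, -4), so the interior equations h_(i-1)·M_(i-1) + 2(h_(i-1)+h_i)·M_i + h_i·M_(i+1) = 6(Δ_i − Δ_(i-1)) read
  1·M_0 + 6·M_1 + 2·M_2 = 6(Δ_1 - Δ_0) = -90
Natural end conditions: M_0 = M_2 = 0.
Solving the tridiagonal system: M_0 = 0, M_1 = -15, M_2 = 0.
On [0, 2], with p_1(t) = a_1 + b_1·t + c_1·t² + d_1·t³: c_1 = M_1/2 = -15/2, d_1 = (M_2 - M_1)/(6h_1) = 5/4, b_1 = Δ_1 - h_1(2M_1 + M_2)/6 = 6.

6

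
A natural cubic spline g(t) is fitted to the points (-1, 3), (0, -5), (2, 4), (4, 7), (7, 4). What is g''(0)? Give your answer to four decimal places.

14.4231

Put M_i = g'' at the i-th knot. Here h = (1, 2, 2, 3) and Δ = (-8, 9/2, 3/2, -1), so the interior equations h_(i-1)·M_(i-1) + 2(h_(i-1)+h_i)·M_i + h_i·M_(i+1) = 6(Δ_i − Δ_(i-1)) read
  1·M_0 + 6·M_1 + 2·M_2 = 6(Δ_1 - Δ_0) = 75
  2·M_1 + 8·M_2 + 2·M_3 = 6(Δ_2 - Δ_1) = -18
  2·M_2 + 10·M_3 + 3·M_4 = 6(Δ_3 - Δ_2) = -15
Natural end conditions: M_0 = M_4 = 0.
Solving: M_0 = 0, M_1 = 375/26, M_2 = -75/13, M_3 = -9/26, M_4 = 0.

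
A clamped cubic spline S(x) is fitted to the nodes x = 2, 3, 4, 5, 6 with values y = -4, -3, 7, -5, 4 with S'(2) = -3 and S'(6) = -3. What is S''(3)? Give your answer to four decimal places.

27.8571

Write M_i for S''(x_i). With h_i = 1, 1, 1, 1 and divided differences Δ_i = 1, 10, -12, 9, the continuity of S' gives the tridiagonal system
  1·M_0 + 4·M_1 + 1·M_2 = 6(Δ_1 - Δ_0) = 54
  1·M_1 + 4·M_2 + 1·M_3 = 6(Δ_2 - Δ_1) = -132
  1·M_2 + 4·M_3 + 1·M_4 = 6(Δ_3 - Δ_2) = 126
Clamped end conditions give two more equations: 2h_0·M_0 + h_0·M_1 = 6(Δ_0 - S'(2)) = 24 and h_3·M_3 + 2h_3·M_4 = 6(S'(6) - Δ_3) = -72.
Forward elimination and back-substitution give M_0 = -27/14, M_1 = 195/7, M_2 = -111/2, M_3 = 435/7, M_4 = -939/14.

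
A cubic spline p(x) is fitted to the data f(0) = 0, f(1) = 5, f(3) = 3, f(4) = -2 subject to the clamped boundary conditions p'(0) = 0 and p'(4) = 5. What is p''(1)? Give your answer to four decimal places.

-6.5714

Let M_i = p''(x_i). Step sizes h_i = 1, 2, 1; slopes of the chords Δ_i = (y_(i+1) - y_i)/h_i = 5, -1, -5.
  1·M_0 + 6·M_1 + 2·M_2 = 6(Δ_1 - Δ_0) = -36
  2·M_1 + 6·M_2 + 1·M_3 = 6(Δ_2 - Δ_1) = -24
Clamped end conditions give two more equations: 2h_0·M_0 + h_0·M_1 = 6(Δ_0 - p'(0)) = 30 and h_2·M_2 + 2h_2·M_3 = 6(p'(4) - Δ_2) = 60.
Hence M_0 = 128/7, M_1 = -46/7, M_2 = -52/7, M_3 = 236/7.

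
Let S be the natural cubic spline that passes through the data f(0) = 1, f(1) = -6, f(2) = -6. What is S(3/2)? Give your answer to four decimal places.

Write M_i for S''(x_i). With h_i = 1, 1 and divided differences Δ_i = -7, 0, the continuity of S' gives the tridiagonal system
  1·M_0 + 4·M_1 + 1·M_2 = 6(Δ_1 - Δ_0) = 42
Natural end conditions: M_0 = M_2 = 0.
Forward elimination and back-substitution give M_0 = 0, M_1 = 21/2, M_2 = 0.
On [1, 2], S(x) = -6 - 7/2·(x - 1) + 21/4·(x - 1)² - 7/4·(x - 1)³.
With (x - 1) = 1/2: S(3/2) = -213/32.

-6.6563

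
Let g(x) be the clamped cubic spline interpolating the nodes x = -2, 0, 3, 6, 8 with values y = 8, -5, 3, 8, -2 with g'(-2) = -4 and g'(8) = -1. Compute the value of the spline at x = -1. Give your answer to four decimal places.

Write M_i for g''(x_i). With h_i = 2, 3, 3, 2 and divided differences Δ_i = -13/2, 8/3, 5/3, -5, the continuity of g' gives the tridiagonal system
  2·M_0 + 10·M_1 + 3·M_2 = 6(Δ_1 - Δ_0) = 55
  3·M_1 + 12·M_2 + 3·M_3 = 6(Δ_2 - Δ_1) = -6
  3·M_2 + 10·M_3 + 2·M_4 = 6(Δ_3 - Δ_2) = -40
Clamped end conditions give two more equations: 2h_0·M_0 + h_0·M_1 = 6(Δ_0 - g'(-2)) = -15 and h_3·M_3 + 2h_3·M_4 = 6(g'(8) - Δ_3) = 24.
Forward elimination and back-substitution give M_0 = -2657/360, M_1 = 1307/180, M_2 = -19/20, M_3 = -983/180, M_4 = 3143/360.
On [-2, 0], g(x) = 8 - 4·(x + 2) - 2657/720·(x + 2)² + 1757/1440·(x + 2)³.
With (x + 2) = 1: g(-1) = 2203/1440.

1.5299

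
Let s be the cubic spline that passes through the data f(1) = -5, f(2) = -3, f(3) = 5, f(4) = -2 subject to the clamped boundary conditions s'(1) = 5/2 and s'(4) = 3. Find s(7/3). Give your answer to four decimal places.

0.2963

Write m_i for s''(x_i). With h_i = 1, 1, 1 and divided differences Δ_i = 2, 8, -7, the continuity of s' gives the tridiagonal system
  1·m_0 + 4·m_1 + 1·m_2 = 6(Δ_1 - Δ_0) = 36
  1·m_1 + 4·m_2 + 1·m_3 = 6(Δ_2 - Δ_1) = -90
Clamped end conditions give two more equations: 2h_0·m_0 + h_0·m_1 = 6(Δ_0 - s'(1)) = -3 and h_2·m_2 + 2h_2·m_3 = 6(s'(4) - Δ_2) = 60.
Hence m_0 = -38/3, m_1 = 67/3, m_2 = -122/3, m_3 = 151/3.
On [2, 3], s(x) = -3 + 22/3·(x - 2) + 67/6·(x - 2)² - 21/2·(x - 2)³.
With (x - 2) = 1/3: s(7/3) = 8/27.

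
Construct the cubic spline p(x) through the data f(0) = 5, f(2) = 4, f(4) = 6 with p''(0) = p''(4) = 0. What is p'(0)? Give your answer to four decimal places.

With M_i denoting the second derivative at x_i, h_i = 2, 2, and Δ_i = (y_(i+1) − y_i)/h_i = -1/2, 1:
  2·M_0 + 8·M_1 + 2·M_2 = 6(Δ_1 - Δ_0) = 9
Natural end conditions: M_0 = M_2 = 0.
Hence M_0 = 0, M_1 = 9/8, M_2 = 0.
On [0, 2], p'(x) = b_0 + 2c_0·x + 3d_0·x² with b_0 = Δ_0 - h_0(2M_0 + M_1)/6 = -7/8, c_0 = M_0/2 = 0, d_0 = (M_1 - M_0)/(6h_0) = 3/32. So p'(0) = -7/8.

-0.8750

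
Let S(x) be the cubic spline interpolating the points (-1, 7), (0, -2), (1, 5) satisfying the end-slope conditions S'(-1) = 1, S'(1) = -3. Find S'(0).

-1

With M_i denoting the second derivative at x_i, h_i = 1, 1, and Δ_i = (y_(i+1) − y_i)/h_i = -9, 7:
  1·M_0 + 4·M_1 + 1·M_2 = 6(Δ_1 - Δ_0) = 96
Clamped end conditions give two more equations: 2h_0·M_0 + h_0·M_1 = 6(Δ_0 - S'(-1)) = -60 and h_1·M_1 + 2h_1·M_2 = 6(S'(1) - Δ_1) = -60.
Hence M_0 = -56, M_1 = 52, M_2 = -56.
On [0, 1], S'(x) = b_1 + 2c_1·x + 3d_1·x² with b_1 = Δ_1 - h_1(2M_1 + M_2)/6 = -1, c_1 = M_1/2 = 26, d_1 = (M_2 - M_1)/(6h_1) = -18. So S'(0) = -1.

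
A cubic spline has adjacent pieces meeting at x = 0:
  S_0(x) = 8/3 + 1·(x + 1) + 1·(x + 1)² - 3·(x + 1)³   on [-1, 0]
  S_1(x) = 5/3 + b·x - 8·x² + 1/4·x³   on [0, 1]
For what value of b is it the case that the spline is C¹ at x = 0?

-6

S_0'(x) = 1 + 2·(x + 1) - 9·(x + 1)², so S_0'(0) = -6. On the right, S_1'(0) = b, so b = -6.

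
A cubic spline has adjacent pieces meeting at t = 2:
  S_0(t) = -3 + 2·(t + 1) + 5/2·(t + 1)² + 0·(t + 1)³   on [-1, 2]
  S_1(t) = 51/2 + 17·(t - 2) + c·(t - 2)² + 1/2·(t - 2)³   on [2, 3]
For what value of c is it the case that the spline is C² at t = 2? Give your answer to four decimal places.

S_0''(t) = 5 + 0·(t + 1), so S_0''(2) = 5. On the right, S_1''(2) = 2c, so c = 5/2.

2.5000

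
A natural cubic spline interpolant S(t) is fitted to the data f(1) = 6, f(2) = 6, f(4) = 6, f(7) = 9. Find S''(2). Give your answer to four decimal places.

-0.2143

Let M_i = S''(x_i). Step sizes h_i = 1, 2, 3; slopes of the chords Δ_i = (y_(i+1) - y_i)/h_i = 0, 0, 1.
  1·M_0 + 6·M_1 + 2·M_2 = 6(Δ_1 - Δ_0) = 0
  2·M_1 + 10·M_2 + 3·M_3 = 6(Δ_2 - Δ_1) = 6
Natural end conditions: M_0 = M_3 = 0.
Forward elimination and back-substitution give M_0 = 0, M_1 = -3/14, M_2 = 9/14, M_3 = 0.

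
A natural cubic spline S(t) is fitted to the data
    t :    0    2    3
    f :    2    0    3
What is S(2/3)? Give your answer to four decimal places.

Let m_i = S''(x_i). Step sizes h_i = 2, 1; slopes of the chords Δ_i = (y_(i+1) - y_i)/h_i = -1, 3.
  2·m_0 + 6·m_1 + 1·m_2 = 6(Δ_1 - Δ_0) = 24
Natural end conditions: m_0 = m_2 = 0.
Solving: m_0 = 0, m_1 = 4, m_2 = 0.
On [0, 2], S(t) = 2 - 7/3·t + 0·t² + 1/3·t³.
With t = 2/3: S(2/3) = 44/81.

0.5432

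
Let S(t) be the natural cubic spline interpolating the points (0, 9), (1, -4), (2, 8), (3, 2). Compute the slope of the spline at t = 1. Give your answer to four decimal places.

2.7333

Let m_i = S''(x_i). Step sizes h_i = 1, 1, 1; slopes of the chords Δ_i = (y_(i+1) - y_i)/h_i = -13, 12, -6.
  1·m_0 + 4·m_1 + 1·m_2 = 6(Δ_1 - Δ_0) = 150
  1·m_1 + 4·m_2 + 1·m_3 = 6(Δ_2 - Δ_1) = -108
Natural end conditions: m_0 = m_3 = 0.
Forward elimination and back-substitution give m_0 = 0, m_1 = 236/5, m_2 = -194/5, m_3 = 0.
On [1, 2], S'(t) = b_1 + 2c_1·(t - 1) + 3d_1·(t - 1)² with b_1 = Δ_1 - h_1(2m_1 + m_2)/6 = 41/15, c_1 = m_1/2 = 118/5, d_1 = (m_2 - m_1)/(6h_1) = -43/3. So S'(1) = 41/15.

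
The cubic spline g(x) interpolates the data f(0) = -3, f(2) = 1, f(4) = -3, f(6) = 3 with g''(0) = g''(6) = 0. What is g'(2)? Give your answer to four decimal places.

With M_i denoting the second derivative at x_i, h_i = 2, 2, 2, and Δ_i = (y_(i+1) − y_i)/h_i = 2, -2, 3:
  2·M_0 + 8·M_1 + 2·M_2 = 6(Δ_1 - Δ_0) = -24
  2·M_1 + 8·M_2 + 2·M_3 = 6(Δ_2 - Δ_1) = 30
Natural end conditions: M_0 = M_3 = 0.
Hence M_0 = 0, M_1 = -21/5, M_2 = 24/5, M_3 = 0.
On [2, 4], g'(x) = b_1 + 2c_1·(x - 2) + 3d_1·(x - 2)² with b_1 = Δ_1 - h_1(2M_1 + M_2)/6 = -4/5, c_1 = M_1/2 = -21/10, d_1 = (M_2 - M_1)/(6h_1) = 3/4. So g'(2) = -4/5.

-0.8000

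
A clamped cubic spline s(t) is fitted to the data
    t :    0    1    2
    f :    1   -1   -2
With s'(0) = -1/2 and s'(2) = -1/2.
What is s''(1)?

With M_i denoting the second derivative at x_i, h_i = 1, 1, and Δ_i = (y_(i+1) − y_i)/h_i = -2, -1:
  1·M_0 + 4·M_1 + 1·M_2 = 6(Δ_1 - Δ_0) = 6
Clamped end conditions give two more equations: 2h_0·M_0 + h_0·M_1 = 6(Δ_0 - s'(0)) = -9 and h_1·M_1 + 2h_1·M_2 = 6(s'(2) - Δ_1) = 3.
Forward elimination and back-substitution give M_0 = -6, M_1 = 3, M_2 = 0.

3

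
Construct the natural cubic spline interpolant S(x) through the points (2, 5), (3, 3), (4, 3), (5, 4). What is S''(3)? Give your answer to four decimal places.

With M_i denoting the second derivative at x_i, h_i = 1, 1, 1, and Δ_i = (y_(i+1) − y_i)/h_i = -2, 0, 1:
  1·M_0 + 4·M_1 + 1·M_2 = 6(Δ_1 - Δ_0) = 12
  1·M_1 + 4·M_2 + 1·M_3 = 6(Δ_2 - Δ_1) = 6
Natural end conditions: M_0 = M_3 = 0.
Solving: M_0 = 0, M_1 = 14/5, M_2 = 4/5, M_3 = 0.

2.8000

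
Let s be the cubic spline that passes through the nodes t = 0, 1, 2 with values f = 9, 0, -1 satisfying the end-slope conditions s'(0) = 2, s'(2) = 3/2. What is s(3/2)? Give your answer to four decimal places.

-1.7344

With M_i denoting the second derivative at x_i, h_i = 1, 1, and Δ_i = (y_(i+1) − y_i)/h_i = -9, -1:
  1·M_0 + 4·M_1 + 1·M_2 = 6(Δ_1 - Δ_0) = 48
Clamped end conditions give two more equations: 2h_0·M_0 + h_0·M_1 = 6(Δ_0 - s'(0)) = -66 and h_1·M_1 + 2h_1·M_2 = 6(s'(2) - Δ_1) = 15.
Solving the tridiagonal system: M_0 = -181/4, M_1 = 49/2, M_2 = -19/4.
On [1, 2], s(t) = 0 - 67/8·(t - 1) + 49/4·(t - 1)² - 39/8·(t - 1)³.
With (t - 1) = 1/2: s(3/2) = -111/64.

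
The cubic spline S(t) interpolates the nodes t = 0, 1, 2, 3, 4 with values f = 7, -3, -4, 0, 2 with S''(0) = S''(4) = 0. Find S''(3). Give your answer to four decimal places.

Write σ_i for S''(x_i). With h_i = 1, 1, 1, 1 and divided differences Δ_i = -10, -1, 4, 2, the continuity of S' gives the tridiagonal system
  1·σ_0 + 4·σ_1 + 1·σ_2 = 6(Δ_1 - Δ_0) = 54
  1·σ_1 + 4·σ_2 + 1·σ_3 = 6(Δ_2 - Δ_1) = 30
  1·σ_2 + 4·σ_3 + 1·σ_4 = 6(Δ_3 - Δ_2) = -12
Natural end conditions: σ_0 = σ_4 = 0.
Solving the tridiagonal system: σ_0 = 0, σ_1 = 339/28, σ_2 = 39/7, σ_3 = -123/28, σ_4 = 0.

-4.3929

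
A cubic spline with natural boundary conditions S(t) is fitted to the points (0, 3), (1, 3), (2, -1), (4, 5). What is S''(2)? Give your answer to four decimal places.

Let σ_i = S''(x_i). Step sizes h_i = 1, 1, 2; slopes of the chords Δ_i = (y_(i+1) - y_i)/h_i = 0, -4, 3.
  1·σ_0 + 4·σ_1 + 1·σ_2 = 6(Δ_1 - Δ_0) = -24
  1·σ_1 + 6·σ_2 + 2·σ_3 = 6(Δ_2 - Δ_1) = 42
Natural end conditions: σ_0 = σ_3 = 0.
Forward elimination and back-substitution give σ_0 = 0, σ_1 = -186/23, σ_2 = 192/23, σ_3 = 0.

8.3478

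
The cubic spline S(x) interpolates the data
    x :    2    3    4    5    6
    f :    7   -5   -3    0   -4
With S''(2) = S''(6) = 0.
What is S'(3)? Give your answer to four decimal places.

With σ_i denoting the second derivative at x_i, h_i = 1, 1, 1, 1, and Δ_i = (y_(i+1) − y_i)/h_i = -12, 2, 3, -4:
  1·σ_0 + 4·σ_1 + 1·σ_2 = 6(Δ_1 - Δ_0) = 84
  1·σ_1 + 4·σ_2 + 1·σ_3 = 6(Δ_2 - Δ_1) = 6
  1·σ_2 + 4·σ_3 + 1·σ_4 = 6(Δ_3 - Δ_2) = -42
Natural end conditions: σ_0 = σ_4 = 0.
Solving the tridiagonal system: σ_0 = 0, σ_1 = 597/28, σ_2 = -9/7, σ_3 = -285/28, σ_4 = 0.
On [3, 4], S'(x) = b_1 + 2c_1·(x - 3) + 3d_1·(x - 3)² with b_1 = Δ_1 - h_1(2σ_1 + σ_2)/6 = -137/28, c_1 = σ_1/2 = 597/56, d_1 = (σ_2 - σ_1)/(6h_1) = -211/56. So S'(3) = -137/28.

-4.8929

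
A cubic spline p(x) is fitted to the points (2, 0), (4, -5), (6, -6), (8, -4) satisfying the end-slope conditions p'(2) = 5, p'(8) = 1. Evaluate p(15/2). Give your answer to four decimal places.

-4.4938

Let M_i = p''(x_i). Step sizes h_i = 2, 2, 2; slopes of the chords Δ_i = (y_(i+1) - y_i)/h_i = -5/2, -1/2, 1.
  2·M_0 + 8·M_1 + 2·M_2 = 6(Δ_1 - Δ_0) = 12
  2·M_1 + 8·M_2 + 2·M_3 = 6(Δ_2 - Δ_1) = 9
Clamped end conditions give two more equations: 2h_0·M_0 + h_0·M_1 = 6(Δ_0 - p'(2)) = -45 and h_2·M_2 + 2h_2·M_3 = 6(p'(8) - Δ_2) = 0.
Hence M_0 = -206/15, M_1 = 149/30, M_2 = -2/15, M_3 = 1/15.
On [6, 8], p(x) = -6 + 16/15·(x - 6) - 1/15·(x - 6)² + 1/60·(x - 6)³.
With (x - 6) = 3/2: p(15/2) = -719/160.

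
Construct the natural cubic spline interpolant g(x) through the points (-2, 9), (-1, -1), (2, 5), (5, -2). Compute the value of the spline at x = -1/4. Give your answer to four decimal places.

-3.1158

With σ_i denoting the second derivative at x_i, h_i = 1, 3, 3, and Δ_i = (y_(i+1) − y_i)/h_i = -10, 2, -7/3:
  1·σ_0 + 8·σ_1 + 3·σ_2 = 6(Δ_1 - Δ_0) = 72
  3·σ_1 + 12·σ_2 + 3·σ_3 = 6(Δ_2 - Δ_1) = -26
Natural end conditions: σ_0 = σ_3 = 0.
Hence σ_0 = 0, σ_1 = 314/29, σ_2 = -424/87, σ_3 = 0.
On [-1, 2], g(x) = -1 - 556/87·(x + 1) + 157/29·(x + 1)² - 683/783·(x + 1)³.
With (x + 1) = 3/4: g(-1/4) = -5783/1856.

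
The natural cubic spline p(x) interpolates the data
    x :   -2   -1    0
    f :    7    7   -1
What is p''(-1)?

Write M_i for p''(x_i). With h_i = 1, 1 and divided differences Δ_i = 0, -8, the continuity of p' gives the tridiagonal system
  1·M_0 + 4·M_1 + 1·M_2 = 6(Δ_1 - Δ_0) = -48
Natural end conditions: M_0 = M_2 = 0.
Forward elimination and back-substitution give M_0 = 0, M_1 = -12, M_2 = 0.

-12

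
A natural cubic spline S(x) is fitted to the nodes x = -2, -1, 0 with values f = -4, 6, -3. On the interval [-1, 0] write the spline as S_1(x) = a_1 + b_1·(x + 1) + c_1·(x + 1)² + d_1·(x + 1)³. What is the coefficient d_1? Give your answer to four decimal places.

4.7500

With M_i denoting the second derivative at x_i, h_i = 1, 1, and Δ_i = (y_(i+1) − y_i)/h_i = 10, -9:
  1·M_0 + 4·M_1 + 1·M_2 = 6(Δ_1 - Δ_0) = -114
Natural end conditions: M_0 = M_2 = 0.
Solving: M_0 = 0, M_1 = -57/2, M_2 = 0.
On [-1, 0], with S_1(x) = a_1 + b_1·(x + 1) + c_1·(x + 1)² + d_1·(x + 1)³: c_1 = M_1/2 = -57/4, d_1 = (M_2 - M_1)/(6h_1) = 19/4, b_1 = Δ_1 - h_1(2M_1 + M_2)/6 = 1/2.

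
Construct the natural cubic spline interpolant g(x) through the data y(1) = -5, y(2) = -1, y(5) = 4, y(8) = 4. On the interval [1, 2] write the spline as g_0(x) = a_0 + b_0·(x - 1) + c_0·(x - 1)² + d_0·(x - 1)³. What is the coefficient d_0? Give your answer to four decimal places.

Write m_i for g''(x_i). With h_i = 1, 3, 3 and divided differences Δ_i = 4, 5/3, 0, the continuity of g' gives the tridiagonal system
  1·m_0 + 8·m_1 + 3·m_2 = 6(Δ_1 - Δ_0) = -14
  3·m_1 + 12·m_2 + 3·m_3 = 6(Δ_2 - Δ_1) = -10
Natural end conditions: m_0 = m_3 = 0.
Solving the tridiagonal system: m_0 = 0, m_1 = -46/29, m_2 = -38/87, m_3 = 0.
On [1, 2], with g_0(x) = a_0 + b_0·(x - 1) + c_0·(x - 1)² + d_0·(x - 1)³: c_0 = m_0/2 = 0, d_0 = (m_1 - m_0)/(6h_0) = -23/87, b_0 = Δ_0 - h_0(2m_0 + m_1)/6 = 371/87.

-0.2644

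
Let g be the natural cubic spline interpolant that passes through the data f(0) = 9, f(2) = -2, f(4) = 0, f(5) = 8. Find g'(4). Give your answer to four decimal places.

Let M_i = g''(x_i). Step sizes h_i = 2, 2, 1; slopes of the chords Δ_i = (y_(i+1) - y_i)/h_i = -11/2, 1, 8.
  2·M_0 + 8·M_1 + 2·M_2 = 6(Δ_1 - Δ_0) = 39
  2·M_1 + 6·M_2 + 1·M_3 = 6(Δ_2 - Δ_1) = 42
Natural end conditions: M_0 = M_3 = 0.
Hence M_0 = 0, M_1 = 75/22, M_2 = 129/22, M_3 = 0.
On [4, 5], g'(t) = b_2 + 2c_2·(t - 4) + 3d_2·(t - 4)² with b_2 = Δ_2 - h_2(2M_2 + M_3)/6 = 133/22, c_2 = M_2/2 = 129/44, d_2 = (M_3 - M_2)/(6h_2) = -43/44. So g'(4) = 133/22.

6.0455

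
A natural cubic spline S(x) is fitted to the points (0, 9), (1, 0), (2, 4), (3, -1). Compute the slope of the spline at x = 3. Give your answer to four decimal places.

Write σ_i for S''(x_i). With h_i = 1, 1, 1 and divided differences Δ_i = -9, 4, -5, the continuity of S' gives the tridiagonal system
  1·σ_0 + 4·σ_1 + 1·σ_2 = 6(Δ_1 - Δ_0) = 78
  1·σ_1 + 4·σ_2 + 1·σ_3 = 6(Δ_2 - Δ_1) = -54
Natural end conditions: σ_0 = σ_3 = 0.
Solving: σ_0 = 0, σ_1 = 122/5, σ_2 = -98/5, σ_3 = 0.
On [2, 3], S'(x) = b_2 + 2c_2·(x - 2) + 3d_2·(x - 2)² with b_2 = Δ_2 - h_2(2σ_2 + σ_3)/6 = 23/15, c_2 = σ_2/2 = -49/5, d_2 = (σ_3 - σ_2)/(6h_2) = 49/15. So S'(3) = -124/15.

-8.2667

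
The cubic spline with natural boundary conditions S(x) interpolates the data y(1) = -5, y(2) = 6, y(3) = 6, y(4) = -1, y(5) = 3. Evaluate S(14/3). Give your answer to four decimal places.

Put σ_i = S'' at the i-th knot. Here h = (1, 1, 1, 1) and Δ = (11, 0, -7, 4), so the interior equations h_(i-1)·σ_(i-1) + 2(h_(i-1)+h_i)·σ_i + h_i·σ_(i+1) = 6(Δ_i − Δ_(i-1)) read
  1·σ_0 + 4·σ_1 + 1·σ_2 = 6(Δ_1 - Δ_0) = -66
  1·σ_1 + 4·σ_2 + 1·σ_3 = 6(Δ_2 - Δ_1) = -42
  1·σ_2 + 4·σ_3 + 1·σ_4 = 6(Δ_3 - Δ_2) = 66
Natural end conditions: σ_0 = σ_4 = 0.
Solving: σ_0 = 0, σ_1 = -27/2, σ_2 = -12, σ_3 = 39/2, σ_4 = 0.
On [4, 5], S(x) = -1 - 5/2·(x - 4) + 39/4·(x - 4)² - 13/4·(x - 4)³.
With (x - 4) = 2/3: S(14/3) = 19/27.

0.7037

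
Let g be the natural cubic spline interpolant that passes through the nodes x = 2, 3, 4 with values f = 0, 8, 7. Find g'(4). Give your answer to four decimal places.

Let M_i = g''(x_i). Step sizes h_i = 1, 1; slopes of the chords Δ_i = (y_(i+1) - y_i)/h_i = 8, -1.
  1·M_0 + 4·M_1 + 1·M_2 = 6(Δ_1 - Δ_0) = -54
Natural end conditions: M_0 = M_2 = 0.
Solving: M_0 = 0, M_1 = -27/2, M_2 = 0.
On [3, 4], g'(x) = b_1 + 2c_1·(x - 3) + 3d_1·(x - 3)² with b_1 = Δ_1 - h_1(2M_1 + M_2)/6 = 7/2, c_1 = M_1/2 = -27/4, d_1 = (M_2 - M_1)/(6h_1) = 9/4. So g'(4) = -13/4.

-3.2500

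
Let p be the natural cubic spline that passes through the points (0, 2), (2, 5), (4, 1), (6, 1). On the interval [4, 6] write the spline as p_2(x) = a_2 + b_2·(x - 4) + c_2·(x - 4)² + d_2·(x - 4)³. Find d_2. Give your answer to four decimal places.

-0.1917

With m_i denoting the second derivative at x_i, h_i = 2, 2, 2, and Δ_i = (y_(i+1) − y_i)/h_i = 3/2, -2, 0:
  2·m_0 + 8·m_1 + 2·m_2 = 6(Δ_1 - Δ_0) = -21
  2·m_1 + 8·m_2 + 2·m_3 = 6(Δ_2 - Δ_1) = 12
Natural end conditions: m_0 = m_3 = 0.
Solving: m_0 = 0, m_1 = -16/5, m_2 = 23/10, m_3 = 0.
On [4, 6], with p_2(x) = a_2 + b_2·(x - 4) + c_2·(x - 4)² + d_2·(x - 4)³: c_2 = m_2/2 = 23/20, d_2 = (m_3 - m_2)/(6h_2) = -23/120, b_2 = Δ_2 - h_2(2m_2 + m_3)/6 = -23/15.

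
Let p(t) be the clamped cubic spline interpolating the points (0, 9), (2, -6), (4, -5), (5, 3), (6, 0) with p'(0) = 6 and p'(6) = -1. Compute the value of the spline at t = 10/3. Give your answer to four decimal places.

-9.3228

With M_i denoting the second derivative at x_i, h_i = 2, 2, 1, 1, and Δ_i = (y_(i+1) − y_i)/h_i = -15/2, 1/2, 8, -3:
  2·M_0 + 8·M_1 + 2·M_2 = 6(Δ_1 - Δ_0) = 48
  2·M_1 + 6·M_2 + 1·M_3 = 6(Δ_2 - Δ_1) = 45
  1·M_2 + 4·M_3 + 1·M_4 = 6(Δ_3 - Δ_2) = -66
Clamped end conditions give two more equations: 2h_0·M_0 + h_0·M_1 = 6(Δ_0 - p'(0)) = -81 and h_3·M_3 + 2h_3·M_4 = 6(p'(6) - Δ_3) = 12.
Forward elimination and back-substitution give M_0 = -1069/42, M_1 = 437/42, M_2 = 47/6, M_3 = -479/21, M_4 = 731/42.
On [2, 4], p(t) = -6 - 190/21·(t - 2) + 437/84·(t - 2)² - 3/14·(t - 2)³.
With (t - 2) = 4/3: p(10/3) = -1762/189.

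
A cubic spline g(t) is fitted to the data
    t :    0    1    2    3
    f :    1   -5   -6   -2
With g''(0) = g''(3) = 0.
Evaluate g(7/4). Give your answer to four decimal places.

-6.3125

Put M_i = g'' at the i-th knot. Here h = (1, 1, 1) and Δ = (-6, -1, 4), so the interior equations h_(i-1)·M_(i-1) + 2(h_(i-1)+h_i)·M_i + h_i·M_(i+1) = 6(Δ_i − Δ_(i-1)) read
  1·M_0 + 4·M_1 + 1·M_2 = 6(Δ_1 - Δ_0) = 30
  1·M_1 + 4·M_2 + 1·M_3 = 6(Δ_2 - Δ_1) = 30
Natural end conditions: M_0 = M_3 = 0.
Hence M_0 = 0, M_1 = 6, M_2 = 6, M_3 = 0.
On [1, 2], g(t) = -5 - 4·(t - 1) + 3·(t - 1)² + 0·(t - 1)³.
With (t - 1) = 3/4: g(7/4) = -101/16.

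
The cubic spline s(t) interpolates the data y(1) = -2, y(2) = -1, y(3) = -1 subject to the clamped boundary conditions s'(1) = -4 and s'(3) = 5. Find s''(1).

21

Put m_i = s'' at the i-th knot. Here h = (1, 1) and Δ = (1, 0), so the interior equations h_(i-1)·m_(i-1) + 2(h_(i-1)+h_i)·m_i + h_i·m_(i+1) = 6(Δ_i − Δ_(i-1)) read
  1·m_0 + 4·m_1 + 1·m_2 = 6(Δ_1 - Δ_0) = -6
Clamped end conditions give two more equations: 2h_0·m_0 + h_0·m_1 = 6(Δ_0 - s'(1)) = 30 and h_1·m_1 + 2h_1·m_2 = 6(s'(3) - Δ_1) = 30.
Solving: m_0 = 21, m_1 = -12, m_2 = 21.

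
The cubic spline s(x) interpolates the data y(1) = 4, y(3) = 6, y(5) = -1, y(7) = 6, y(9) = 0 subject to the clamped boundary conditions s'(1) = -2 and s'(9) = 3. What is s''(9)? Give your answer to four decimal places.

14.5000

Write σ_i for s''(x_i). With h_i = 2, 2, 2, 2 and divided differences Δ_i = 1, -7/2, 7/2, -3, the continuity of s' gives the tridiagonal system
  2·σ_0 + 8·σ_1 + 2·σ_2 = 6(Δ_1 - Δ_0) = -27
  2·σ_1 + 8·σ_2 + 2·σ_3 = 6(Δ_2 - Δ_1) = 42
  2·σ_2 + 8·σ_3 + 2·σ_4 = 6(Δ_3 - Δ_2) = -39
Clamped end conditions give two more equations: 2h_0·σ_0 + h_0·σ_1 = 6(Δ_0 - s'(1)) = 18 and h_3·σ_3 + 2h_3·σ_4 = 6(s'(9) - Δ_3) = 36.
Solving the tridiagonal system: σ_0 = 17/2, σ_1 = -8, σ_2 = 10, σ_3 = -11, σ_4 = 29/2.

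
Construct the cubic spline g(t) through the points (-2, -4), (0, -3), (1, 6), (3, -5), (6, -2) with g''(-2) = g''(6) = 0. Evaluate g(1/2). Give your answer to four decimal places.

Write M_i for g''(x_i). With h_i = 2, 1, 2, 3 and divided differences Δ_i = 1/2, 9, -11/2, 1, the continuity of g' gives the tridiagonal system
  2·M_0 + 6·M_1 + 1·M_2 = 6(Δ_1 - Δ_0) = 51
  1·M_1 + 6·M_2 + 2·M_3 = 6(Δ_2 - Δ_1) = -87
  2·M_2 + 10·M_3 + 3·M_4 = 6(Δ_3 - Δ_2) = 39
Natural end conditions: M_0 = M_4 = 0.
Forward elimination and back-substitution give M_0 = 0, M_1 = 1902/163, M_2 = -3099/163, M_3 = 2511/326, M_4 = 0.
On [0, 1], g(t) = -3 + 2699/326·t + 951/163·t² - 1667/326·t³.
With t = 1/2: g(1/2) = 5109/2608.

1.9590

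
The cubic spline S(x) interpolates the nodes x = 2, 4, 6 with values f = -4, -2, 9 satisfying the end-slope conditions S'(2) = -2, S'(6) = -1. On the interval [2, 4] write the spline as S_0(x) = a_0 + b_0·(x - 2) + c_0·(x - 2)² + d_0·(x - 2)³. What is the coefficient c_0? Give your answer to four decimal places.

0.6875

Let σ_i = S''(x_i). Step sizes h_i = 2, 2; slopes of the chords Δ_i = (y_(i+1) - y_i)/h_i = 1, 11/2.
  2·σ_0 + 8·σ_1 + 2·σ_2 = 6(Δ_1 - Δ_0) = 27
Clamped end conditions give two more equations: 2h_0·σ_0 + h_0·σ_1 = 6(Δ_0 - S'(2)) = 18 and h_1·σ_1 + 2h_1·σ_2 = 6(S'(6) - Δ_1) = -39.
Solving: σ_0 = 11/8, σ_1 = 25/4, σ_2 = -103/8.
On [2, 4], with S_0(x) = a_0 + b_0·(x - 2) + c_0·(x - 2)² + d_0·(x - 2)³: c_0 = σ_0/2 = 11/16, d_0 = (σ_1 - σ_0)/(6h_0) = 13/32, b_0 = Δ_0 - h_0(2σ_0 + σ_1)/6 = -2.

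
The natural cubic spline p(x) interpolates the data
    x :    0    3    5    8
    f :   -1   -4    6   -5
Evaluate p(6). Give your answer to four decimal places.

Write m_i for p''(x_i). With h_i = 3, 2, 3 and divided differences Δ_i = -1, 5, -11/3, the continuity of p' gives the tridiagonal system
  3·m_0 + 10·m_1 + 2·m_2 = 6(Δ_1 - Δ_0) = 36
  2·m_1 + 10·m_2 + 3·m_3 = 6(Δ_2 - Δ_1) = -52
Natural end conditions: m_0 = m_3 = 0.
Hence m_0 = 0, m_1 = 29/6, m_2 = -37/6, m_3 = 0.
On [5, 8], p(x) = 6 + 5/2·(x - 5) - 37/12·(x - 5)² + 37/108·(x - 5)³.
With (x - 5) = 1: p(6) = 311/54.

5.7593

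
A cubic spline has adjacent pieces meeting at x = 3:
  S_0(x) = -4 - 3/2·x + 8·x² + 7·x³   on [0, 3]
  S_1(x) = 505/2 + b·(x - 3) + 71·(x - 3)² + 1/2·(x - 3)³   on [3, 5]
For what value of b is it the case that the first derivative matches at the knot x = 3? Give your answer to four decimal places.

S_0'(x) = -3/2 + 16·x + 21·x², so S_0'(3) = 471/2. On the right, S_1'(3) = b, so b = 471/2.

235.5000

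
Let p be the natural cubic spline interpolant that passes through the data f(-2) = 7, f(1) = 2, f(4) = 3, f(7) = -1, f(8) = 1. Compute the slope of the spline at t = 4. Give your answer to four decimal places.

-0.9383

With σ_i denoting the second derivative at x_i, h_i = 3, 3, 3, 1, and Δ_i = (y_(i+1) − y_i)/h_i = -5/3, 1/3, -4/3, 2:
  3·σ_0 + 12·σ_1 + 3·σ_2 = 6(Δ_1 - Δ_0) = 12
  3·σ_1 + 12·σ_2 + 3·σ_3 = 6(Δ_2 - Δ_1) = -10
  3·σ_2 + 8·σ_3 + 1·σ_4 = 6(Δ_3 - Δ_2) = 20
Natural end conditions: σ_0 = σ_4 = 0.
Solving the tridiagonal system: σ_0 = 0, σ_1 = 122/81, σ_2 = -164/81, σ_3 = 88/27, σ_4 = 0.
On [4, 7], p'(t) = b_2 + 2c_2·(t - 4) + 3d_2·(t - 4)² with b_2 = Δ_2 - h_2(2σ_2 + σ_3)/6 = -76/81, c_2 = σ_2/2 = -82/81, d_2 = (σ_3 - σ_2)/(6h_2) = 214/729. So p'(4) = -76/81.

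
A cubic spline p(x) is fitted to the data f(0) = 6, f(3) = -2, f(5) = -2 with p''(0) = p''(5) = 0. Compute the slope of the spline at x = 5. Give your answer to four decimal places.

0.5333

Let M_i = p''(x_i). Step sizes h_i = 3, 2; slopes of the chords Δ_i = (y_(i+1) - y_i)/h_i = -8/3, 0.
  3·M_0 + 10·M_1 + 2·M_2 = 6(Δ_1 - Δ_0) = 16
Natural end conditions: M_0 = M_2 = 0.
Solving: M_0 = 0, M_1 = 8/5, M_2 = 0.
On [3, 5], p'(x) = b_1 + 2c_1·(x - 3) + 3d_1·(x - 3)² with b_1 = Δ_1 - h_1(2M_1 + M_2)/6 = -16/15, c_1 = M_1/2 = 4/5, d_1 = (M_2 - M_1)/(6h_1) = -2/15. So p'(5) = 8/15.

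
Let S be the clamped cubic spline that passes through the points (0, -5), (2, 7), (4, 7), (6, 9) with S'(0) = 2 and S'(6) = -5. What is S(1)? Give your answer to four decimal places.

0.5667

Let M_i = S''(x_i). Step sizes h_i = 2, 2, 2; slopes of the chords Δ_i = (y_(i+1) - y_i)/h_i = 6, 0, 1.
  2·M_0 + 8·M_1 + 2·M_2 = 6(Δ_1 - Δ_0) = -36
  2·M_1 + 8·M_2 + 2·M_3 = 6(Δ_2 - Δ_1) = 6
Clamped end conditions give two more equations: 2h_0·M_0 + h_0·M_1 = 6(Δ_0 - S'(0)) = 24 and h_2·M_2 + 2h_2·M_3 = 6(S'(6) - Δ_2) = -36.
Solving the tridiagonal system: M_0 = 154/15, M_1 = -128/15, M_2 = 88/15, M_3 = -179/15.
On [0, 2], S(x) = -5 + 2·x + 77/15·x² - 47/30·x³.
With x = 1: S(1) = 17/30.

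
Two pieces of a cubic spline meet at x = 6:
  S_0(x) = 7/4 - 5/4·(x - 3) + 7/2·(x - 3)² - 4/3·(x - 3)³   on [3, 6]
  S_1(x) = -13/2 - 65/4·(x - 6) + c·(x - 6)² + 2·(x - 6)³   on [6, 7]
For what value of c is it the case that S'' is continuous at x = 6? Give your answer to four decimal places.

-8.5000

S_0''(x) = 7 - 8·(x - 3), so S_0''(6) = -17. On the right, S_1''(6) = 2c, so c = -17/2.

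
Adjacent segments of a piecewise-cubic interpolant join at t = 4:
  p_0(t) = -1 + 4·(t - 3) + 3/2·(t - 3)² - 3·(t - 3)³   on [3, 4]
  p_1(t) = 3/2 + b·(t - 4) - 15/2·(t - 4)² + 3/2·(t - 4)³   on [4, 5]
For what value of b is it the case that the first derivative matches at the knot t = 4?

-2

p_0'(t) = 4 + 3·(t - 3) - 9·(t - 3)², so p_0'(4) = -2. On the right, p_1'(4) = b, so b = -2.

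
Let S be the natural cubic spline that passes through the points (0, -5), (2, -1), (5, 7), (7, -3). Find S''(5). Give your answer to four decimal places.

With σ_i denoting the second derivative at x_i, h_i = 2, 3, 2, and Δ_i = (y_(i+1) − y_i)/h_i = 2, 8/3, -5:
  2·σ_0 + 10·σ_1 + 3·σ_2 = 6(Δ_1 - Δ_0) = 4
  3·σ_1 + 10·σ_2 + 2·σ_3 = 6(Δ_2 - Δ_1) = -46
Natural end conditions: σ_0 = σ_3 = 0.
Hence σ_0 = 0, σ_1 = 178/91, σ_2 = -472/91, σ_3 = 0.

-5.1868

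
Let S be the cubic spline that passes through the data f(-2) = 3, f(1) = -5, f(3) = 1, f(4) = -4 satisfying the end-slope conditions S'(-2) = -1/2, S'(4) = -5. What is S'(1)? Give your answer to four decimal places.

Write M_i for S''(x_i). With h_i = 3, 2, 1 and divided differences Δ_i = -8/3, 3, -5, the continuity of S' gives the tridiagonal system
  3·M_0 + 10·M_1 + 2·M_2 = 6(Δ_1 - Δ_0) = 34
  2·M_1 + 6·M_2 + 1·M_3 = 6(Δ_2 - Δ_1) = -48
Clamped end conditions give two more equations: 2h_0·M_0 + h_0·M_1 = 6(Δ_0 - S'(-2)) = -13 and h_2·M_2 + 2h_2·M_3 = 6(S'(4) - Δ_2) = 0.
Hence M_0 = -112/19, M_1 = 425/57, M_2 = -652/57, M_3 = 326/57.
On [1, 3], S'(t) = b_1 + 2c_1·(t - 1) + 3d_1·(t - 1)² with b_1 = Δ_1 - h_1(2M_1 + M_2)/6 = 35/19, c_1 = M_1/2 = 425/114, d_1 = (M_2 - M_1)/(6h_1) = -359/228. So S'(1) = 35/19.

1.8421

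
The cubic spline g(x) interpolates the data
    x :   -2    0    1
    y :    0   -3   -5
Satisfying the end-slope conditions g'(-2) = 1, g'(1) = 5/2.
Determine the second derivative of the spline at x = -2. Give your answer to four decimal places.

-2.7500

Let M_i = g''(x_i). Step sizes h_i = 2, 1; slopes of the chords Δ_i = (y_(i+1) - y_i)/h_i = -3/2, -2.
  2·M_0 + 6·M_1 + 1·M_2 = 6(Δ_1 - Δ_0) = -3
Clamped end conditions give two more equations: 2h_0·M_0 + h_0·M_1 = 6(Δ_0 - g'(-2)) = -15 and h_1·M_1 + 2h_1·M_2 = 6(g'(1) - Δ_1) = 27.
Hence M_0 = -11/4, M_1 = -2, M_2 = 29/2.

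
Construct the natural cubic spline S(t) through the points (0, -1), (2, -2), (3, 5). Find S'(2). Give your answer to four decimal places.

Put M_i = S'' at the i-th knot. Here h = (2, 1) and Δ = (-1/2, 7), so the interior equations h_(i-1)·M_(i-1) + 2(h_(i-1)+h_i)·M_i + h_i·M_(i+1) = 6(Δ_i − Δ_(i-1)) read
  2·M_0 + 6·M_1 + 1·M_2 = 6(Δ_1 - Δ_0) = 45
Natural end conditions: M_0 = M_2 = 0.
Forward elimination and back-substitution give M_0 = 0, M_1 = 15/2, M_2 = 0.
On [2, 3], S'(t) = b_1 + 2c_1·(t - 2) + 3d_1·(t - 2)² with b_1 = Δ_1 - h_1(2M_1 + M_2)/6 = 9/2, c_1 = M_1/2 = 15/4, d_1 = (M_2 - M_1)/(6h_1) = -5/4. So S'(2) = 9/2.

4.5000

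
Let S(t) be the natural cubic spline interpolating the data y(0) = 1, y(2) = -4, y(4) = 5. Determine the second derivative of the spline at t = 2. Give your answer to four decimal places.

5.2500

Write M_i for S''(x_i). With h_i = 2, 2 and divided differences Δ_i = -5/2, 9/2, the continuity of S' gives the tridiagonal system
  2·M_0 + 8·M_1 + 2·M_2 = 6(Δ_1 - Δ_0) = 42
Natural end conditions: M_0 = M_2 = 0.
Hence M_0 = 0, M_1 = 21/4, M_2 = 0.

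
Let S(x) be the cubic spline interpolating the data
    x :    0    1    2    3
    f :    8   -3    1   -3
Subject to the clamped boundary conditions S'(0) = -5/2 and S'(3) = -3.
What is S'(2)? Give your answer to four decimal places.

2.0333

Write M_i for S''(x_i). With h_i = 1, 1, 1 and divided differences Δ_i = -11, 4, -4, the continuity of S' gives the tridiagonal system
  1·M_0 + 4·M_1 + 1·M_2 = 6(Δ_1 - Δ_0) = 90
  1·M_1 + 4·M_2 + 1·M_3 = 6(Δ_2 - Δ_1) = -48
Clamped end conditions give two more equations: 2h_0·M_0 + h_0·M_1 = 6(Δ_0 - S'(0)) = -51 and h_2·M_2 + 2h_2·M_3 = 6(S'(3) - Δ_2) = 6.
Solving: M_0 = -686/15, M_1 = 607/15, M_2 = -392/15, M_3 = 241/15.
On [2, 3], S'(x) = b_2 + 2c_2·(x - 2) + 3d_2·(x - 2)² with b_2 = Δ_2 - h_2(2M_2 + M_3)/6 = 61/30, c_2 = M_2/2 = -196/15, d_2 = (M_3 - M_2)/(6h_2) = 211/30. So S'(2) = 61/30.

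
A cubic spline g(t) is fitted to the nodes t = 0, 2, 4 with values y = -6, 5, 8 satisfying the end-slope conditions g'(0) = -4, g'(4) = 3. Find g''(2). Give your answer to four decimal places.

-9.5000

Let M_i = g''(x_i). Step sizes h_i = 2, 2; slopes of the chords Δ_i = (y_(i+1) - y_i)/h_i = 11/2, 3/2.
  2·M_0 + 8·M_1 + 2·M_2 = 6(Δ_1 - Δ_0) = -24
Clamped end conditions give two more equations: 2h_0·M_0 + h_0·M_1 = 6(Δ_0 - g'(0)) = 57 and h_1·M_1 + 2h_1·M_2 = 6(g'(4) - Δ_1) = 9.
Forward elimination and back-substitution give M_0 = 19, M_1 = -19/2, M_2 = 7.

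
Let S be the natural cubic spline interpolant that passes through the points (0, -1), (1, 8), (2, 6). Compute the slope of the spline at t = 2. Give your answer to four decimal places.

-4.7500

Let m_i = S''(x_i). Step sizes h_i = 1, 1; slopes of the chords Δ_i = (y_(i+1) - y_i)/h_i = 9, -2.
  1·m_0 + 4·m_1 + 1·m_2 = 6(Δ_1 - Δ_0) = -66
Natural end conditions: m_0 = m_2 = 0.
Solving: m_0 = 0, m_1 = -33/2, m_2 = 0.
On [1, 2], S'(t) = b_1 + 2c_1·(t - 1) + 3d_1·(t - 1)² with b_1 = Δ_1 - h_1(2m_1 + m_2)/6 = 7/2, c_1 = m_1/2 = -33/4, d_1 = (m_2 - m_1)/(6h_1) = 11/4. So S'(2) = -19/4.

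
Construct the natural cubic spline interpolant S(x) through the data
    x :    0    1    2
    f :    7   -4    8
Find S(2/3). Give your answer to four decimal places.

With σ_i denoting the second derivative at x_i, h_i = 1, 1, and Δ_i = (y_(i+1) − y_i)/h_i = -11, 12:
  1·σ_0 + 4·σ_1 + 1·σ_2 = 6(Δ_1 - Δ_0) = 138
Natural end conditions: σ_0 = σ_2 = 0.
Solving: σ_0 = 0, σ_1 = 69/2, σ_2 = 0.
On [0, 1], S(x) = 7 - 67/4·x + 0·x² + 23/4·x³.
With x = 2/3: S(2/3) = -133/54.

-2.4630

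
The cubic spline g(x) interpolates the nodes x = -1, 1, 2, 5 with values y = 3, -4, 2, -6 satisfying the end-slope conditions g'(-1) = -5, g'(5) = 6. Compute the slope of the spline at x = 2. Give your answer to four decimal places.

3.5357

Let M_i = g''(x_i). Step sizes h_i = 2, 1, 3; slopes of the chords Δ_i = (y_(i+1) - y_i)/h_i = -7/2, 6, -8/3.
  2·M_0 + 6·M_1 + 1·M_2 = 6(Δ_1 - Δ_0) = 57
  1·M_1 + 8·M_2 + 3·M_3 = 6(Δ_2 - Δ_1) = -52
Clamped end conditions give two more equations: 2h_0·M_0 + h_0·M_1 = 6(Δ_0 - g'(-1)) = 9 and h_2·M_2 + 2h_2·M_3 = 6(g'(5) - Δ_2) = 52.
Solving: M_0 = -185/42, M_1 = 559/42, M_2 = -295/21, M_3 = 659/42.
On [2, 5], g'(x) = b_2 + 2c_2·(x - 2) + 3d_2·(x - 2)² with b_2 = Δ_2 - h_2(2M_2 + M_3)/6 = 99/28, c_2 = M_2/2 = -295/42, d_2 = (M_3 - M_2)/(6h_2) = 1249/756. So g'(2) = 99/28.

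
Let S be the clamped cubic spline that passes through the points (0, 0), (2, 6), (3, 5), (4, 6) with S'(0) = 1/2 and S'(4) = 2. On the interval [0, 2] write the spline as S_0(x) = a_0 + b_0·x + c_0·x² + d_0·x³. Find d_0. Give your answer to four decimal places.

Let M_i = S''(x_i). Step sizes h_i = 2, 1, 1; slopes of the chords Δ_i = (y_(i+1) - y_i)/h_i = 3, -1, 1.
  2·M_0 + 6·M_1 + 1·M_2 = 6(Δ_1 - Δ_0) = -24
  1·M_1 + 4·M_2 + 1·M_3 = 6(Δ_2 - Δ_1) = 12
Clamped end conditions give two more equations: 2h_0·M_0 + h_0·M_1 = 6(Δ_0 - S'(0)) = 15 and h_2·M_2 + 2h_2·M_3 = 6(S'(4) - Δ_2) = 6.
Solving the tridiagonal system: M_0 = 81/11, M_1 = -159/22, M_2 = 51/11, M_3 = 15/22.
On [0, 2], with S_0(x) = a_0 + b_0·x + c_0·x² + d_0·x³: c_0 = M_0/2 = 81/22, d_0 = (M_1 - M_0)/(6h_0) = -107/88, b_0 = Δ_0 - h_0(2M_0 + M_1)/6 = 1/2.

-1.2159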